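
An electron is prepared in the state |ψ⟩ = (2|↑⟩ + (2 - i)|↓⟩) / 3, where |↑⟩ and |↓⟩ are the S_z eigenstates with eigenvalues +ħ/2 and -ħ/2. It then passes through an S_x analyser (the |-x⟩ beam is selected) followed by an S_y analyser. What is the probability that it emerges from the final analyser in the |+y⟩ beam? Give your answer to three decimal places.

First analyser (S_x): P(|-x⟩) = |⟨-x|ψ⟩|² = 1/18.
After stage 1 the state is |-x⟩; P(|+y⟩) = |⟨+y|-x⟩|² = 1/2.
Joint probability = 1/18 × 1/2 = 0.028.

0.028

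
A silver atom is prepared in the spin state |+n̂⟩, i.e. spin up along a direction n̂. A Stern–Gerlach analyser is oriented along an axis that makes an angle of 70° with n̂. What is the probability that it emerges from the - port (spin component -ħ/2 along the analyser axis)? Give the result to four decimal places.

For spin-½, the probability of finding spin-up along an axis at angle θ to the initial spin direction is cos²(θ/2); spin-down is sin²(θ/2).
θ = 70°, so P = sin²(35°) ≈ 0.3290.

0.3290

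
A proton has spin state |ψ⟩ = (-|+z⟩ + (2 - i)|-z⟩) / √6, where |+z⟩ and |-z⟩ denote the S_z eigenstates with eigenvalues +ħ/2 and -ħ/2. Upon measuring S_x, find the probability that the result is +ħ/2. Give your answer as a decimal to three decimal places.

0.167

|+x⟩ = (|+z⟩ + |-z⟩)/√2, so ⟨+x|ψ⟩ = (1 - i) / (√2·√6).
P = |1 - i|² / 12 = 2/12.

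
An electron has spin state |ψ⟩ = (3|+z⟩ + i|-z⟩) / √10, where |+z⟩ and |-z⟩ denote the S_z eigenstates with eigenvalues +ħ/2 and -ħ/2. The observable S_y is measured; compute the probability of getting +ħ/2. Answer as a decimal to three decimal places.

|+y⟩ = (|+z⟩ + i|-z⟩)/√2, so ⟨+y|ψ⟩ = (4) / (√2·√10).
P = |4|² / 20 = 16/20.

0.800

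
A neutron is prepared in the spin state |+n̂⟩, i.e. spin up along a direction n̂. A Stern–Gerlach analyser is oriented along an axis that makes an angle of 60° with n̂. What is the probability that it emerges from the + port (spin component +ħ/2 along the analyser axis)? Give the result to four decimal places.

0.7500

For spin-½, the probability of finding spin-up along an axis at angle θ to the initial spin direction is cos²(θ/2); spin-down is sin²(θ/2).
θ = 60°, so P = cos²(30°) ≈ 0.7500.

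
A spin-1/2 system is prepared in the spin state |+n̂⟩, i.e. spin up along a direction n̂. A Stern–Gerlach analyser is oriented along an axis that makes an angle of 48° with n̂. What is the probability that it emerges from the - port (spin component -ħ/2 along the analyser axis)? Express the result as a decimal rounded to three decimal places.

For spin-½, the probability of finding spin-up along an axis at angle θ to the initial spin direction is cos²(θ/2); spin-down is sin²(θ/2).
θ = 48°, so P = sin²(24°) ≈ 0.165.

0.165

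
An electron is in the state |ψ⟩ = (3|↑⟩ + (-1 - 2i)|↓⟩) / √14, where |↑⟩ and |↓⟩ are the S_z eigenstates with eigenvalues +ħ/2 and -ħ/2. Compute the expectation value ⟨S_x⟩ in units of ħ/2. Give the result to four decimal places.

-0.4286

⟨σ_x⟩ = 2 Re(a* b)/(|a|²+|b|²) with a = 3, b = (-1 - 2i).
a* b = (-3 - 6i), so ⟨σ_x⟩ = -6/14.
⟨S_x⟩ = (ħ/2)·⟨σ_x⟩.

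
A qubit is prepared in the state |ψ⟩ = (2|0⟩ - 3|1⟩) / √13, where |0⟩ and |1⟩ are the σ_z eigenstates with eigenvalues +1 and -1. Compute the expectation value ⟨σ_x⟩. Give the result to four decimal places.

-0.9231

⟨σ_x⟩ = 2 Re(a* b)/(|a|²+|b|²) with a = 2, b = -3.
a* b = -6, so ⟨σ_x⟩ = -12/13.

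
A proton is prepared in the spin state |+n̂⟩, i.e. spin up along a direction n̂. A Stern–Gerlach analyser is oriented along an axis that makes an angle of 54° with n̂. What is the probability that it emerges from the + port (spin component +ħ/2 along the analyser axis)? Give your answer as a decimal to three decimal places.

For spin-½, the probability of finding spin-up along an axis at angle θ to the initial spin direction is cos²(θ/2); spin-down is sin²(θ/2).
θ = 54°, so P = cos²(27°) ≈ 0.794.

0.794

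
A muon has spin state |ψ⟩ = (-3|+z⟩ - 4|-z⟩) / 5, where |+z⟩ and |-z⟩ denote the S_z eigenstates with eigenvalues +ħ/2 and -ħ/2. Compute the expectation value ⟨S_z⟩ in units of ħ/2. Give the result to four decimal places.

⟨σ_z⟩ = |a|² - |b|² divided by |a|²+|b|², with a, b the |+z⟩, |-z⟩ amplitudes.
= (9 - 16)/25 = -7/25.
⟨S_z⟩ = (ħ/2)·⟨σ_z⟩.

-0.2800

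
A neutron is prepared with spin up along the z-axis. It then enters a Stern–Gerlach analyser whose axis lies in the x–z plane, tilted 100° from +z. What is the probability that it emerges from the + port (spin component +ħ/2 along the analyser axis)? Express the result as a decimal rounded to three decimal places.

0.413

For spin-½, the probability of finding spin-up along an axis at angle θ to the initial spin direction is cos²(θ/2); spin-down is sin²(θ/2).
θ = 100°, so P = cos²(50°) ≈ 0.413.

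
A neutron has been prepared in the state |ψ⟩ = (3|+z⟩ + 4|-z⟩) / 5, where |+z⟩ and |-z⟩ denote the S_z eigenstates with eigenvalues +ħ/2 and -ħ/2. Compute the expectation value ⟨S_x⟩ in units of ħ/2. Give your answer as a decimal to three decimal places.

⟨σ_x⟩ = 2 Re(a* b)/(|a|²+|b|²) with a = 3, b = 4.
a* b = 12, so ⟨σ_x⟩ = 24/25.
⟨S_x⟩ = (ħ/2)·⟨σ_x⟩.

0.960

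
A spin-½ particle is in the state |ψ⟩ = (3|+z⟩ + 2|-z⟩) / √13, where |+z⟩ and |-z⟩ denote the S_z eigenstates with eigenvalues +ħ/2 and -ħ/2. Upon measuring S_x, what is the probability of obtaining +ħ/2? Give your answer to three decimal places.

0.962

|+x⟩ = (|+z⟩ + |-z⟩)/√2, so ⟨+x|ψ⟩ = (5) / (√2·√13).
P = |5|² / 26 = 25/26.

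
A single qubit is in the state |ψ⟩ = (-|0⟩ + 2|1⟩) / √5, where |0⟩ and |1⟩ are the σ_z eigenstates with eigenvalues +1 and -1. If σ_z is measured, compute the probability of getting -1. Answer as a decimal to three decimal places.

0.800

The -1 outcome corresponds to |1⟩. Its amplitude in |ψ⟩ is 2/√5.
P = |2|² / 5 = 4/5.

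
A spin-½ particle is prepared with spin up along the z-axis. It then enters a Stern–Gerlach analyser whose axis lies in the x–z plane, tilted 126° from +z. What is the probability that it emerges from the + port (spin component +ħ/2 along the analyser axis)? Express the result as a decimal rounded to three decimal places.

0.206

For spin-½, the probability of finding spin-up along an axis at angle θ to the initial spin direction is cos²(θ/2); spin-down is sin²(θ/2).
θ = 126°, so P = cos²(63°) ≈ 0.206.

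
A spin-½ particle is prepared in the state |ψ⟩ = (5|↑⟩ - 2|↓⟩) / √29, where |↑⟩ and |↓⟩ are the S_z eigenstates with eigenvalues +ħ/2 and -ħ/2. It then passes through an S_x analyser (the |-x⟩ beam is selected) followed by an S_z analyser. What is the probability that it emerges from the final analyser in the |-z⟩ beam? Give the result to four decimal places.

First analyser (S_x): P(|-x⟩) = |⟨-x|ψ⟩|² = 49/58.
After stage 1 the state is |-x⟩; P(|-z⟩) = |⟨-z|-x⟩|² = 1/2.
Joint probability = 49/58 × 1/2 = 0.4224.

0.4224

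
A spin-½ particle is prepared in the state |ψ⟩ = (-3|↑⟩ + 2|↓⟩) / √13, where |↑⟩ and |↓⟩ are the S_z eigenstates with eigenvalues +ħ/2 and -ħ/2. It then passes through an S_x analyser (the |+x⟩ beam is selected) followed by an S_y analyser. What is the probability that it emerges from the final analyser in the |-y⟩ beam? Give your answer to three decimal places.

First analyser (S_x): P(|+x⟩) = |⟨+x|ψ⟩|² = 1/26.
After stage 1 the state is |+x⟩; P(|-y⟩) = |⟨-y|+x⟩|² = 1/2.
Joint probability = 1/26 × 1/2 = 0.019.

0.019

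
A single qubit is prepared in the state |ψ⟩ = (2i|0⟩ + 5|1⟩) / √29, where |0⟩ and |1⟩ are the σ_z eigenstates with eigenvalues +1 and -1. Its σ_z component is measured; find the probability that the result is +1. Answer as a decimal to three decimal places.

0.138

The +1 outcome corresponds to |0⟩. Its amplitude in |ψ⟩ is 2i/√29.
P = |2i|² / 29 = 4/29.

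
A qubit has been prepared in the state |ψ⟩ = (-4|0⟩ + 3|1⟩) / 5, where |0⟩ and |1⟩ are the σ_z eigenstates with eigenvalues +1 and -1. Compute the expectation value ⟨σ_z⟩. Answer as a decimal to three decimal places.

0.280

⟨σ_z⟩ = |a|² - |b|² divided by |a|²+|b|², with a, b the |0⟩, |1⟩ amplitudes.
= (16 - 9)/25 = 7/25.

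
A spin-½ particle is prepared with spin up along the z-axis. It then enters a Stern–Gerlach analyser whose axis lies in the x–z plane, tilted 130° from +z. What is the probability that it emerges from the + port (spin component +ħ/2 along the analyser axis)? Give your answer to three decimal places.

0.179

For spin-½, the probability of finding spin-up along an axis at angle θ to the initial spin direction is cos²(θ/2); spin-down is sin²(θ/2).
θ = 130°, so P = cos²(65°) ≈ 0.179.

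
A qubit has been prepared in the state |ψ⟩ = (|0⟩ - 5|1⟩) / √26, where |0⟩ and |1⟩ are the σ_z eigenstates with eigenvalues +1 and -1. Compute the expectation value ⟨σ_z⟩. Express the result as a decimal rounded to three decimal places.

-0.923

⟨σ_z⟩ = |a|² - |b|² divided by |a|²+|b|², with a, b the |0⟩, |1⟩ amplitudes.
= (1 - 25)/26 = -24/26.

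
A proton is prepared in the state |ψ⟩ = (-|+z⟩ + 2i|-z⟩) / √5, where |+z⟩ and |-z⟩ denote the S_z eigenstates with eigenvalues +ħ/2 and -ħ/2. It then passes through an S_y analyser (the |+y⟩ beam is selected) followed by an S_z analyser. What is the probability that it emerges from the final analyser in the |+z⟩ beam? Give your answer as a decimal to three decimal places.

First analyser (S_y): P(|+y⟩) = |⟨+y|ψ⟩|² = 1/10.
After stage 1 the state is |+y⟩; P(|+z⟩) = |⟨+z|+y⟩|² = 1/2.
Joint probability = 1/10 × 1/2 = 0.050.

0.050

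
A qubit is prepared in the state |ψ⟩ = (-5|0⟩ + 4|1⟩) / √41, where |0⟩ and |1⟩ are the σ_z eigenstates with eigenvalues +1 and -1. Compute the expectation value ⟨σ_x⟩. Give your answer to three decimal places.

-0.976

⟨σ_x⟩ = 2 Re(a* b)/(|a|²+|b|²) with a = -5, b = 4.
a* b = -20, so ⟨σ_x⟩ = -40/41.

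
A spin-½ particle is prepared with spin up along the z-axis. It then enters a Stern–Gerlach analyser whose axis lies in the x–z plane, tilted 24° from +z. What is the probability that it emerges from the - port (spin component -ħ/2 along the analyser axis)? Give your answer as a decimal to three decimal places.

For spin-½, the probability of finding spin-up along an axis at angle θ to the initial spin direction is cos²(θ/2); spin-down is sin²(θ/2).
θ = 24°, so P = sin²(12°) ≈ 0.043.

0.043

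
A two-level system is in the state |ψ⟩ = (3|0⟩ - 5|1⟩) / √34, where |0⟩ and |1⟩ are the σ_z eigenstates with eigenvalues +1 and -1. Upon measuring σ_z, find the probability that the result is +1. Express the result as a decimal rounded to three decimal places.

0.265

The +1 outcome corresponds to |0⟩. Its amplitude in |ψ⟩ is 3/√34.
P = |3|² / 34 = 9/34.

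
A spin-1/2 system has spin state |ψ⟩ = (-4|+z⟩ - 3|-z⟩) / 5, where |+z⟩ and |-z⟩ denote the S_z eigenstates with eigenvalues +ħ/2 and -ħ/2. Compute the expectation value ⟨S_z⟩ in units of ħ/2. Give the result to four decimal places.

⟨σ_z⟩ = |a|² - |b|² divided by |a|²+|b|², with a, b the |+z⟩, |-z⟩ amplitudes.
= (16 - 9)/25 = 7/25.
⟨S_z⟩ = (ħ/2)·⟨σ_z⟩.

0.2800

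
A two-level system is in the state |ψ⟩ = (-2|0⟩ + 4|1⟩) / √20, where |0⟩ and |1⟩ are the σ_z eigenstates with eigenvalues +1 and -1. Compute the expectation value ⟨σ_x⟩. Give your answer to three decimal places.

⟨σ_x⟩ = 2 Re(a* b)/(|a|²+|b|²) with a = -2, b = 4.
a* b = -8, so ⟨σ_x⟩ = -16/20.

-0.800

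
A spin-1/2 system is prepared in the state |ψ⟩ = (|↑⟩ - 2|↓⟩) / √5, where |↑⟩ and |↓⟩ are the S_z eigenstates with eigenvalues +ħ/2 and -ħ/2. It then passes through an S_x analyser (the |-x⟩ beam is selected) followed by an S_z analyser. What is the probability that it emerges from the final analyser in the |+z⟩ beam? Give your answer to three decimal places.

First analyser (S_x): P(|-x⟩) = |⟨-x|ψ⟩|² = 9/10.
After stage 1 the state is |-x⟩; P(|+z⟩) = |⟨+z|-x⟩|² = 1/2.
Joint probability = 9/10 × 1/2 = 0.450.

0.450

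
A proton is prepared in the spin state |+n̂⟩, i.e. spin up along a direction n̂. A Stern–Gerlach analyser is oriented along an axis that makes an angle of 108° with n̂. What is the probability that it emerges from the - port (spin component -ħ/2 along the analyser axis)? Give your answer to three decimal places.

For spin-½, the probability of finding spin-up along an axis at angle θ to the initial spin direction is cos²(θ/2); spin-down is sin²(θ/2).
θ = 108°, so P = sin²(54°) ≈ 0.655.

0.655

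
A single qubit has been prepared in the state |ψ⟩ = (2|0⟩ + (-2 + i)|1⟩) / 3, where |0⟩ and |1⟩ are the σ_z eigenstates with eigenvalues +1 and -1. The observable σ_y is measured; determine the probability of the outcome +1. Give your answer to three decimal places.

0.722

|+y⟩ = (|0⟩ + i|1⟩)/√2, so ⟨+y|ψ⟩ = (3 + 2i) / (√2·3).
P = |3 + 2i|² / 18 = 13/18.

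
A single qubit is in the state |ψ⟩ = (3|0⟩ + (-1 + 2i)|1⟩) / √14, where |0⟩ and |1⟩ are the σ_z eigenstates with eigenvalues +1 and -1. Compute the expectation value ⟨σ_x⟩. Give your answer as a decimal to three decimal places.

⟨σ_x⟩ = 2 Re(a* b)/(|a|²+|b|²) with a = 3, b = (-1 + 2i).
a* b = (-3 + 6i), so ⟨σ_x⟩ = -6/14.

-0.429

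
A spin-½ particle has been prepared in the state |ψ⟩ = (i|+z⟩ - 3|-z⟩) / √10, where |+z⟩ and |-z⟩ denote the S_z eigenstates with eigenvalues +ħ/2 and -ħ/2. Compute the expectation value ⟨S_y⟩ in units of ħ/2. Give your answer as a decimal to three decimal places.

0.600

⟨σ_y⟩ = 2 Im(a* b)/(|a|²+|b|²) with a = i, b = -3.
a* b = 3i, so ⟨σ_y⟩ = 6/10.
⟨S_y⟩ = (ħ/2)·⟨σ_y⟩.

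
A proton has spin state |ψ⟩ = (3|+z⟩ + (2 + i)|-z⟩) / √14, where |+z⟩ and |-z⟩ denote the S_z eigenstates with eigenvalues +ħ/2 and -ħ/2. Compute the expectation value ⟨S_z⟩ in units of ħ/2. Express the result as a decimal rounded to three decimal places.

⟨σ_z⟩ = |a|² - |b|² divided by |a|²+|b|², with a, b the |+z⟩, |-z⟩ amplitudes.
= (9 - 5)/14 = 4/14.
⟨S_z⟩ = (ħ/2)·⟨σ_z⟩.

0.286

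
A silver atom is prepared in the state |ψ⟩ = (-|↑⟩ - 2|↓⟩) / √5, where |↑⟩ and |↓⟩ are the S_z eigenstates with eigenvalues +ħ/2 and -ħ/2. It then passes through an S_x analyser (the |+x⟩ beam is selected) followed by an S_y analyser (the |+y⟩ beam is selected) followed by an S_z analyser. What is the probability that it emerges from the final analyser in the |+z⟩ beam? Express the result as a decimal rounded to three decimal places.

0.225

First analyser (S_x): P(|+x⟩) = |⟨+x|ψ⟩|² = 9/10.
After stage 1 the state is |+x⟩; P(|+y⟩) = |⟨+y|+x⟩|² = 1/2.
After stage 2 the state is |+y⟩; P(|+z⟩) = |⟨+z|+y⟩|² = 1/2.
Joint probability = 9/10 × 1/2 × 1/2 = 0.225.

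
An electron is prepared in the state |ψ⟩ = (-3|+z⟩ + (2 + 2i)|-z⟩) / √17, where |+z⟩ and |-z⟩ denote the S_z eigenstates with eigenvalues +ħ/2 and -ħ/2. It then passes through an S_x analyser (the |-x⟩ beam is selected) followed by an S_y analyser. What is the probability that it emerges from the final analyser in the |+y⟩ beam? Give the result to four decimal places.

First analyser (S_x): P(|-x⟩) = |⟨-x|ψ⟩|² = 29/34.
After stage 1 the state is |-x⟩; P(|+y⟩) = |⟨+y|-x⟩|² = 1/2.
Joint probability = 29/34 × 1/2 = 0.4265.

0.4265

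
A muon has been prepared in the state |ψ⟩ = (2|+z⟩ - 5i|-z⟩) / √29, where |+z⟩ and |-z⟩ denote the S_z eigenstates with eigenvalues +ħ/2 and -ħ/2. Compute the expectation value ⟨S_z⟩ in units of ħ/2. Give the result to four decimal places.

-0.7241

⟨σ_z⟩ = |a|² - |b|² divided by |a|²+|b|², with a, b the |+z⟩, |-z⟩ amplitudes.
= (4 - 25)/29 = -21/29.
⟨S_z⟩ = (ħ/2)·⟨σ_z⟩.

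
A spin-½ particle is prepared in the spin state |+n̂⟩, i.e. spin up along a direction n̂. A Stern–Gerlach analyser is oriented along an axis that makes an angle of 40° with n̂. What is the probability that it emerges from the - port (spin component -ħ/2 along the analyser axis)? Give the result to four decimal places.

For spin-½, the probability of finding spin-up along an axis at angle θ to the initial spin direction is cos²(θ/2); spin-down is sin²(θ/2).
θ = 40°, so P = sin²(20°) ≈ 0.1170.

0.1170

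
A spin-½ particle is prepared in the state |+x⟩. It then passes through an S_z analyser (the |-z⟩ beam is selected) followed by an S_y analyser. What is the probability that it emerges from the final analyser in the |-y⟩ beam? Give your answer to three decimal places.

First analyser (S_z): from |+x⟩, P(|-z⟩) = 1/2.
After stage 1 the state is |-z⟩; P(|-y⟩) = |⟨-y|-z⟩|² = 1/2.
Joint probability = 1/2 × 1/2 = 0.250.

0.250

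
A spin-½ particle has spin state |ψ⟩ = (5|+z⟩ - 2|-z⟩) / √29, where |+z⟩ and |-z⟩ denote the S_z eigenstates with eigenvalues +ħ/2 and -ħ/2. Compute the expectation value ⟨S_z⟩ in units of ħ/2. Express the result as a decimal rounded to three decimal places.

⟨σ_z⟩ = |a|² - |b|² divided by |a|²+|b|², with a, b the |+z⟩, |-z⟩ amplitudes.
= (25 - 4)/29 = 21/29.
⟨S_z⟩ = (ħ/2)·⟨σ_z⟩.

0.724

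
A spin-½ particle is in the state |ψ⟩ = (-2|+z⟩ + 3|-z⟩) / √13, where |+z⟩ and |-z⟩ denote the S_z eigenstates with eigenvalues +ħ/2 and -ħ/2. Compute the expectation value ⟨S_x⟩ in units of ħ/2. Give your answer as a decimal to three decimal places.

⟨σ_x⟩ = 2 Re(a* b)/(|a|²+|b|²) with a = -2, b = 3.
a* b = -6, so ⟨σ_x⟩ = -12/13.
⟨S_x⟩ = (ħ/2)·⟨σ_x⟩.

-0.923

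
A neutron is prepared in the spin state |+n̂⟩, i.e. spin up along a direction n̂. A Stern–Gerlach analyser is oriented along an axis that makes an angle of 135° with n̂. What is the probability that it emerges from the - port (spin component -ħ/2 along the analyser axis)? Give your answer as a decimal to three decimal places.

0.854

For spin-½, the probability of finding spin-up along an axis at angle θ to the initial spin direction is cos²(θ/2); spin-down is sin²(θ/2).
θ = 135°, so P = sin²(67.5°) ≈ 0.854.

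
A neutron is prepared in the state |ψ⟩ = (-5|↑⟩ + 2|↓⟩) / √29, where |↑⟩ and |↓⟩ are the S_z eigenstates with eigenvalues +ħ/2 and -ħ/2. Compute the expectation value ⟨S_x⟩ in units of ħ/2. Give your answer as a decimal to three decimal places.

-0.690

⟨σ_x⟩ = 2 Re(a* b)/(|a|²+|b|²) with a = -5, b = 2.
a* b = -10, so ⟨σ_x⟩ = -20/29.
⟨S_x⟩ = (ħ/2)·⟨σ_x⟩.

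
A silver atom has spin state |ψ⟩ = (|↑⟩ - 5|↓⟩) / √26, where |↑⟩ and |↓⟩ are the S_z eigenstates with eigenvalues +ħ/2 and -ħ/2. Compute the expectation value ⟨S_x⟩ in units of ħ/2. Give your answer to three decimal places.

-0.385

⟨σ_x⟩ = 2 Re(a* b)/(|a|²+|b|²) with a = 1, b = -5.
a* b = -5, so ⟨σ_x⟩ = -10/26.
⟨S_x⟩ = (ħ/2)·⟨σ_x⟩.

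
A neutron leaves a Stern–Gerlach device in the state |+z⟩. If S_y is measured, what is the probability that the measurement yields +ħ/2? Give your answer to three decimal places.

In the S_z basis, |+z⟩ = |↑⟩ and |+y⟩ = (|↑⟩ + i|↓⟩)/√2.
|⟨+y|+z⟩|² = 1/2.

0.500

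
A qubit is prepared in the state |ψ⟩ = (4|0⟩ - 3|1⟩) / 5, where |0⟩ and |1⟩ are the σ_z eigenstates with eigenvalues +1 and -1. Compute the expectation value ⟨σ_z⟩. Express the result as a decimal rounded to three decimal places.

0.280

⟨σ_z⟩ = |a|² - |b|² divided by |a|²+|b|², with a, b the |0⟩, |1⟩ amplitudes.
= (16 - 9)/25 = 7/25.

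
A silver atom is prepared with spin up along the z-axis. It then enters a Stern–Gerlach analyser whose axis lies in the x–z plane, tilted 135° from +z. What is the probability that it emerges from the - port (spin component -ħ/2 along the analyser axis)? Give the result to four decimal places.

0.8536

For spin-½, the probability of finding spin-up along an axis at angle θ to the initial spin direction is cos²(θ/2); spin-down is sin²(θ/2).
θ = 135°, so P = sin²(67.5°) ≈ 0.8536.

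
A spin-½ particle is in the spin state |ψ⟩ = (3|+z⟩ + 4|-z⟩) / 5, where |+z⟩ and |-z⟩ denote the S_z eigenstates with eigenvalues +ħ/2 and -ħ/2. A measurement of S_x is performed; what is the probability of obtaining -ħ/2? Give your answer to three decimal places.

|-x⟩ = (|+z⟩ - |-z⟩)/√2, so ⟨-x|ψ⟩ = (-1) / (√2·5).
P = |-1|² / 50 = 1/50.

0.020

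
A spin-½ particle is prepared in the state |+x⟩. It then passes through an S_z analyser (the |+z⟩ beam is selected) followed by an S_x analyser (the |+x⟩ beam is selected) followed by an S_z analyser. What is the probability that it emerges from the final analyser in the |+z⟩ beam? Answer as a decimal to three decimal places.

0.125

First analyser (S_z): from |+x⟩, P(|+z⟩) = 1/2.
After stage 1 the state is |+z⟩; P(|+x⟩) = |⟨+x|+z⟩|² = 1/2.
After stage 2 the state is |+x⟩; P(|+z⟩) = |⟨+z|+x⟩|² = 1/2.
Joint probability = 1/2 × 1/2 × 1/2 = 0.125.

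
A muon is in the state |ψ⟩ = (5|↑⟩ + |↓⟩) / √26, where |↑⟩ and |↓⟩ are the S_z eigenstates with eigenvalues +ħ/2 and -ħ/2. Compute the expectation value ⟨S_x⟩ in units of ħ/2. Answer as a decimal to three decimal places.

⟨σ_x⟩ = 2 Re(a* b)/(|a|²+|b|²) with a = 5, b = 1.
a* b = 5, so ⟨σ_x⟩ = 10/26.
⟨S_x⟩ = (ħ/2)·⟨σ_x⟩.

0.385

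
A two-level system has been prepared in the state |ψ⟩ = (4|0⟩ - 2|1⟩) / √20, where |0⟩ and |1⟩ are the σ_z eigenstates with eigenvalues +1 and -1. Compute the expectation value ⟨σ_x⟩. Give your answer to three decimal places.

⟨σ_x⟩ = 2 Re(a* b)/(|a|²+|b|²) with a = 4, b = -2.
a* b = -8, so ⟨σ_x⟩ = -16/20.

-0.800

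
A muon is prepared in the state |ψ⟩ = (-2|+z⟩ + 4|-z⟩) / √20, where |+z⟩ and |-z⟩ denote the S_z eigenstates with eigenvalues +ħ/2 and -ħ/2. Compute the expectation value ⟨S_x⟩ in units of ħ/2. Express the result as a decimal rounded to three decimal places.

-0.800

⟨σ_x⟩ = 2 Re(a* b)/(|a|²+|b|²) with a = -2, b = 4.
a* b = -8, so ⟨σ_x⟩ = -16/20.
⟨S_x⟩ = (ħ/2)·⟨σ_x⟩.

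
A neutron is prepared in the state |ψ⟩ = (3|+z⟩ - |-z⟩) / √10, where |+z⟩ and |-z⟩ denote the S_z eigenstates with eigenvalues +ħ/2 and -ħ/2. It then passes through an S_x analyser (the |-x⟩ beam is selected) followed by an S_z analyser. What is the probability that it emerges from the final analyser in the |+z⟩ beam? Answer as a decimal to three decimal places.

First analyser (S_x): P(|-x⟩) = |⟨-x|ψ⟩|² = 16/20.
After stage 1 the state is |-x⟩; P(|+z⟩) = |⟨+z|-x⟩|² = 1/2.
Joint probability = 16/20 × 1/2 = 0.400.

0.400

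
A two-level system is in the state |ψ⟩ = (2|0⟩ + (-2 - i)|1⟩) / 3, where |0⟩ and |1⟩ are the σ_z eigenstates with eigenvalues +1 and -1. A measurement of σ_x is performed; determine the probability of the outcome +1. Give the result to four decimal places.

0.0556

|+x⟩ = (|0⟩ + |1⟩)/√2, so ⟨+x|ψ⟩ = (-i) / (√2·3).
P = |-i|² / 18 = 1/18.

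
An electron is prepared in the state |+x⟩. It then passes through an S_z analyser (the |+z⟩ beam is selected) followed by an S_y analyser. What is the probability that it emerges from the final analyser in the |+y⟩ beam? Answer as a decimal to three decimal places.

First analyser (S_z): from |+x⟩, P(|+z⟩) = 1/2.
After stage 1 the state is |+z⟩; P(|+y⟩) = |⟨+y|+z⟩|² = 1/2.
Joint probability = 1/2 × 1/2 = 0.250.

0.250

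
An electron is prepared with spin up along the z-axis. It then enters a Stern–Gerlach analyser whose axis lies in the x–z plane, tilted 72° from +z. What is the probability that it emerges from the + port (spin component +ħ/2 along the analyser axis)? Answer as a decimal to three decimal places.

For spin-½, the probability of finding spin-up along an axis at angle θ to the initial spin direction is cos²(θ/2); spin-down is sin²(θ/2).
θ = 72°, so P = cos²(36°) ≈ 0.655.

0.655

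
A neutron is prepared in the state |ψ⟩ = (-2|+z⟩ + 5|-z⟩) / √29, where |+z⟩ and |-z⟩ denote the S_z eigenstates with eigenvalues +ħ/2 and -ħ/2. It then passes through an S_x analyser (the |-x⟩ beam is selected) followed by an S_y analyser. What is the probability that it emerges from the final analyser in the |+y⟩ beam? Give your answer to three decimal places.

0.422

First analyser (S_x): P(|-x⟩) = |⟨-x|ψ⟩|² = 49/58.
After stage 1 the state is |-x⟩; P(|+y⟩) = |⟨+y|-x⟩|² = 1/2.
Joint probability = 49/58 × 1/2 = 0.422.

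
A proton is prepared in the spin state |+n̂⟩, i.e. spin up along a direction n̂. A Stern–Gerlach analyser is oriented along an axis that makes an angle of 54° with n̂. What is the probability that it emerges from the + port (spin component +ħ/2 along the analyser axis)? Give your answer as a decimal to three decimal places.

0.794

For spin-½, the probability of finding spin-up along an axis at angle θ to the initial spin direction is cos²(θ/2); spin-down is sin²(θ/2).
θ = 54°, so P = cos²(27°) ≈ 0.794.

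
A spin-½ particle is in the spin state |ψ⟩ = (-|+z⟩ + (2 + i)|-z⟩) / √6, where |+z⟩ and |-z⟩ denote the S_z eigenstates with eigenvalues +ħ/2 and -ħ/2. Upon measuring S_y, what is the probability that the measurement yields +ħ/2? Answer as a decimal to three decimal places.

|+y⟩ = (|+z⟩ + i|-z⟩)/√2, so ⟨+y|ψ⟩ = (-2i) / (√2·√6).
P = |-2i|² / 12 = 4/12.

0.333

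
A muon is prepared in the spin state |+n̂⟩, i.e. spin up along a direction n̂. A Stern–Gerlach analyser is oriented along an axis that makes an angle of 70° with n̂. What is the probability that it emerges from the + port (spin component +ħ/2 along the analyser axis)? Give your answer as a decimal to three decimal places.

0.671

For spin-½, the probability of finding spin-up along an axis at angle θ to the initial spin direction is cos²(θ/2); spin-down is sin²(θ/2).
θ = 70°, so P = cos²(35°) ≈ 0.671.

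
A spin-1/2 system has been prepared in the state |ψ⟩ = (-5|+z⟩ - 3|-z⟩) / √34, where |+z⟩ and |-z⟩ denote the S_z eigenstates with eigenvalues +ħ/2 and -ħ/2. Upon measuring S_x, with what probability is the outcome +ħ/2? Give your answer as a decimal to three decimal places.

0.941

|+x⟩ = (|+z⟩ + |-z⟩)/√2, so ⟨+x|ψ⟩ = (-8) / (√2·√34).
P = |-8|² / 68 = 64/68.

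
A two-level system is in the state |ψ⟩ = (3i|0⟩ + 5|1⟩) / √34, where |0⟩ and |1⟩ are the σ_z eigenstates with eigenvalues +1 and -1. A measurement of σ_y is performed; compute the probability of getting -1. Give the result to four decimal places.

|-y⟩ = (|0⟩ - i|1⟩)/√2, so ⟨-y|ψ⟩ = (8i) / (√2·√34).
P = |8i|² / 68 = 64/68.

0.9412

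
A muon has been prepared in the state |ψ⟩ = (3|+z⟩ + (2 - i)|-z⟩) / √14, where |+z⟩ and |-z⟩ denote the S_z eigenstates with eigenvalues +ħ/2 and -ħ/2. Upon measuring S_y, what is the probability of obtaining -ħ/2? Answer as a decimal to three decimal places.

0.714

|-y⟩ = (|+z⟩ - i|-z⟩)/√2, so ⟨-y|ψ⟩ = (4 + 2i) / (√2·√14).
P = |4 + 2i|² / 28 = 20/28.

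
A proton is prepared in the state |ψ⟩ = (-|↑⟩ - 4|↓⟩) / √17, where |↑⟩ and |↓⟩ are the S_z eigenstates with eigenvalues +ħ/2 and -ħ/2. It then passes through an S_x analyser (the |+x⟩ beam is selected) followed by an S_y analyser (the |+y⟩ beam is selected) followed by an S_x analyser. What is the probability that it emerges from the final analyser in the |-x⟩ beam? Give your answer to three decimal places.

0.184

First analyser (S_x): P(|+x⟩) = |⟨+x|ψ⟩|² = 25/34.
After stage 1 the state is |+x⟩; P(|+y⟩) = |⟨+y|+x⟩|² = 1/2.
After stage 2 the state is |+y⟩; P(|-x⟩) = |⟨-x|+y⟩|² = 1/2.
Joint probability = 25/34 × 1/2 × 1/2 = 0.184.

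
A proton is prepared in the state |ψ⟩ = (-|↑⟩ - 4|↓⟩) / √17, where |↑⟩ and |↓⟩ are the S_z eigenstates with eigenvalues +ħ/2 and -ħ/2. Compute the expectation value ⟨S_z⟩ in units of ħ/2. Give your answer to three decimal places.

⟨σ_z⟩ = |a|² - |b|² divided by |a|²+|b|², with a, b the |↑⟩, |↓⟩ amplitudes.
= (1 - 16)/17 = -15/17.
⟨S_z⟩ = (ħ/2)·⟨σ_z⟩.

-0.882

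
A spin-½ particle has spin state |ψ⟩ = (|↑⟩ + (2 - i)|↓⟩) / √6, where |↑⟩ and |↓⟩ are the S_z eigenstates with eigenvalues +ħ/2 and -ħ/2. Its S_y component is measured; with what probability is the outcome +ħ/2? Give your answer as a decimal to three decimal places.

0.333

|+y⟩ = (|↑⟩ + i|↓⟩)/√2, so ⟨+y|ψ⟩ = (-2i) / (√2·√6).
P = |-2i|² / 12 = 4/12.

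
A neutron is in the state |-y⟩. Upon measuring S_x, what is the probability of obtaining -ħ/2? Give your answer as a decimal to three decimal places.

0.500

In the S_z basis, |-y⟩ = (|+z⟩ - i|-z⟩)/√2 and |-x⟩ = (|+z⟩ - |-z⟩)/√2.
|⟨-x|-y⟩|² = 1/2.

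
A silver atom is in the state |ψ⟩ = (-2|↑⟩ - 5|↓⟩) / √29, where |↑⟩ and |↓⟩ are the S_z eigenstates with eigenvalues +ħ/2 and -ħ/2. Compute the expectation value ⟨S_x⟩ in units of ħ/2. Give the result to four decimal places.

0.6897

⟨σ_x⟩ = 2 Re(a* b)/(|a|²+|b|²) with a = -2, b = -5.
a* b = 10, so ⟨σ_x⟩ = 20/29.
⟨S_x⟩ = (ħ/2)·⟨σ_x⟩.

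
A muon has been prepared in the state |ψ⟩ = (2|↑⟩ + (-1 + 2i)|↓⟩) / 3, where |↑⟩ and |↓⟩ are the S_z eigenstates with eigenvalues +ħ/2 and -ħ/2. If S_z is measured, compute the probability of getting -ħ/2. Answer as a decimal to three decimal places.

0.556

The -ħ/2 outcome corresponds to |↓⟩. Its amplitude in |ψ⟩ is (-1 + 2i)/3.
P = |-1 + 2i|² / 9 = 5/9.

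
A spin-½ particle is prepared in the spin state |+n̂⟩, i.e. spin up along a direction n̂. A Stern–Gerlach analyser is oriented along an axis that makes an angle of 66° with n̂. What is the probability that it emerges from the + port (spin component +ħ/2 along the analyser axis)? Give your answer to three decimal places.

0.703

For spin-½, the probability of finding spin-up along an axis at angle θ to the initial spin direction is cos²(θ/2); spin-down is sin²(θ/2).
θ = 66°, so P = cos²(33°) ≈ 0.703.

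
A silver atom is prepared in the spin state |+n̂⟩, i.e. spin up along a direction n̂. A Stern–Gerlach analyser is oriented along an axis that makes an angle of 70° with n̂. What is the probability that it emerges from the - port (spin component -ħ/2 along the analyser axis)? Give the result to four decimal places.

For spin-½, the probability of finding spin-up along an axis at angle θ to the initial spin direction is cos²(θ/2); spin-down is sin²(θ/2).
θ = 70°, so P = sin²(35°) ≈ 0.3290.

0.3290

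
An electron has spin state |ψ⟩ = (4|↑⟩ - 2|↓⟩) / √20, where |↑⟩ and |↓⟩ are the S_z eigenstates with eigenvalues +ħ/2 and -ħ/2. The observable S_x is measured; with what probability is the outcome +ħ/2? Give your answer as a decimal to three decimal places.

0.100

|+x⟩ = (|↑⟩ + |↓⟩)/√2, so ⟨+x|ψ⟩ = (2) / (√2·√20).
P = |2|² / 40 = 4/40.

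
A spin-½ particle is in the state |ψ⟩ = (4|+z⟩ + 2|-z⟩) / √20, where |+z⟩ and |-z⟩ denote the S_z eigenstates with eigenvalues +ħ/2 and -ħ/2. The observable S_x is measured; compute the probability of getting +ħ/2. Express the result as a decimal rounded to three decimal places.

0.900

|+x⟩ = (|+z⟩ + |-z⟩)/√2, so ⟨+x|ψ⟩ = (6) / (√2·√20).
P = |6|² / 40 = 36/40.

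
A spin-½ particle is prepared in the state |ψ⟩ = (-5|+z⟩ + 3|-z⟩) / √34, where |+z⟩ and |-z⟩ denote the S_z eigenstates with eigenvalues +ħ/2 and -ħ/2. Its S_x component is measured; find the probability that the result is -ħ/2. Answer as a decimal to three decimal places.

0.941

|-x⟩ = (|+z⟩ - |-z⟩)/√2, so ⟨-x|ψ⟩ = (-8) / (√2·√34).
P = |-8|² / 68 = 64/68.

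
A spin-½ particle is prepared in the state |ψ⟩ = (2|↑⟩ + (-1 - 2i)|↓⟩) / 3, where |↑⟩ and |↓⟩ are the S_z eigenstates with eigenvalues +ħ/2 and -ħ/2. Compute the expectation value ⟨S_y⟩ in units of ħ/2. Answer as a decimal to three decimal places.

⟨σ_y⟩ = 2 Im(a* b)/(|a|²+|b|²) with a = 2, b = (-1 - 2i).
a* b = (-2 - 4i), so ⟨σ_y⟩ = -8/9.
⟨S_y⟩ = (ħ/2)·⟨σ_y⟩.

-0.889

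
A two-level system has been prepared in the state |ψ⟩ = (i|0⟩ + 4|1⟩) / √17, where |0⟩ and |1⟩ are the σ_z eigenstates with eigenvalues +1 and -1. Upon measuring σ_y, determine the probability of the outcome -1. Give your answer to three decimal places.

|-y⟩ = (|0⟩ - i|1⟩)/√2, so ⟨-y|ψ⟩ = (5i) / (√2·√17).
P = |5i|² / 34 = 25/34.

0.735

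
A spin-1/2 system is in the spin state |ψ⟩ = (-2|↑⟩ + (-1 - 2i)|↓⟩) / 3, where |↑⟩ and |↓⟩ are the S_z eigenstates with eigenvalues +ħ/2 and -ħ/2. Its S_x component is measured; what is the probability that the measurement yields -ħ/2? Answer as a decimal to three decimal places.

|-x⟩ = (|↑⟩ - |↓⟩)/√2, so ⟨-x|ψ⟩ = (-1 + 2i) / (√2·3).
P = |-1 + 2i|² / 18 = 5/18.

0.278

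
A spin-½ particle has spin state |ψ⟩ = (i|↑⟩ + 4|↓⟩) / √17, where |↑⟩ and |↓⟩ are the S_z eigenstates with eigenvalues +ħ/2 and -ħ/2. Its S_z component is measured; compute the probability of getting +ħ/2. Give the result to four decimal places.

The +ħ/2 outcome corresponds to |↑⟩. Its amplitude in |ψ⟩ is i/√17.
P = |i|² / 17 = 1/17.

0.0588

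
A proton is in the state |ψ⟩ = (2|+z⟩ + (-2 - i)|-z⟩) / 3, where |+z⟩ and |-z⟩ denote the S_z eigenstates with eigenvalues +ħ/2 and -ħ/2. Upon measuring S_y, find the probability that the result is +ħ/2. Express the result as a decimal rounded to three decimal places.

0.278

|+y⟩ = (|+z⟩ + i|-z⟩)/√2, so ⟨+y|ψ⟩ = (1 + 2i) / (√2·3).
P = |1 + 2i|² / 18 = 5/18.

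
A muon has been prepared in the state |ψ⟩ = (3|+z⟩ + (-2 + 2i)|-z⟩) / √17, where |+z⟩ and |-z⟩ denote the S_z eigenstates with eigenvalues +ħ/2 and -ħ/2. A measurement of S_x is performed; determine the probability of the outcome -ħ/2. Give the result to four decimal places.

0.8529

|-x⟩ = (|+z⟩ - |-z⟩)/√2, so ⟨-x|ψ⟩ = (5 - 2i) / (√2·√17).
P = |5 - 2i|² / 34 = 29/34.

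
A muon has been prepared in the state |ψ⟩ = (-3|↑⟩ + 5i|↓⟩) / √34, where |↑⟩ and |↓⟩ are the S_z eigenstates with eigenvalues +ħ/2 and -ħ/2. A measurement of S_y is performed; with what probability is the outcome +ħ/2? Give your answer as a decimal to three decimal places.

0.059

|+y⟩ = (|↑⟩ + i|↓⟩)/√2, so ⟨+y|ψ⟩ = (2) / (√2·√34).
P = |2|² / 68 = 4/68.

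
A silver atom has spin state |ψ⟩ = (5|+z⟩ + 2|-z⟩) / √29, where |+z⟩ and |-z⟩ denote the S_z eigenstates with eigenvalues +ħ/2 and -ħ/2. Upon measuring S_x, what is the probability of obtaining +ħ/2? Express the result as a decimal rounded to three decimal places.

0.845

|+x⟩ = (|+z⟩ + |-z⟩)/√2, so ⟨+x|ψ⟩ = (7) / (√2·√29).
P = |7|² / 58 = 49/58.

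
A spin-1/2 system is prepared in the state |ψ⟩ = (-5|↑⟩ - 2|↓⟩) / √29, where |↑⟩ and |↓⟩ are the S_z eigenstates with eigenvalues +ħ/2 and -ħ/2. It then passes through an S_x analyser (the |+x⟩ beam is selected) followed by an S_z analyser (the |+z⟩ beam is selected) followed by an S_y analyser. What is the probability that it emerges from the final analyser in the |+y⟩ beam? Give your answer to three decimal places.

First analyser (S_x): P(|+x⟩) = |⟨+x|ψ⟩|² = 49/58.
After stage 1 the state is |+x⟩; P(|+z⟩) = |⟨+z|+x⟩|² = 1/2.
After stage 2 the state is |+z⟩; P(|+y⟩) = |⟨+y|+z⟩|² = 1/2.
Joint probability = 49/58 × 1/2 × 1/2 = 0.211.

0.211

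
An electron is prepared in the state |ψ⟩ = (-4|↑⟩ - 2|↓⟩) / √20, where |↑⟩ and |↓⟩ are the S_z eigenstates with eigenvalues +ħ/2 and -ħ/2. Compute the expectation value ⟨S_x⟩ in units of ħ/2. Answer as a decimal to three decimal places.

0.800

⟨σ_x⟩ = 2 Re(a* b)/(|a|²+|b|²) with a = -4, b = -2.
a* b = 8, so ⟨σ_x⟩ = 16/20.
⟨S_x⟩ = (ħ/2)·⟨σ_x⟩.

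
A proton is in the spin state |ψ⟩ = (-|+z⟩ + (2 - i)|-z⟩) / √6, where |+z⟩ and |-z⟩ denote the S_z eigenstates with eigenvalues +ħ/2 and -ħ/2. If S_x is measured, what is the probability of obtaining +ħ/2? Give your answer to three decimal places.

|+x⟩ = (|+z⟩ + |-z⟩)/√2, so ⟨+x|ψ⟩ = (1 - i) / (√2·√6).
P = |1 - i|² / 12 = 2/12.

0.167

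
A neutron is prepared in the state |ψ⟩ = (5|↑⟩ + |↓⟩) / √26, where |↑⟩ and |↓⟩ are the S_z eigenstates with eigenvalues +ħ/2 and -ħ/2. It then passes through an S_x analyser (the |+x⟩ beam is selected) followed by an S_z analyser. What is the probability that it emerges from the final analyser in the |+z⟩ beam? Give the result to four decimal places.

First analyser (S_x): P(|+x⟩) = |⟨+x|ψ⟩|² = 36/52.
After stage 1 the state is |+x⟩; P(|+z⟩) = |⟨+z|+x⟩|² = 1/2.
Joint probability = 36/52 × 1/2 = 0.3462.

0.3462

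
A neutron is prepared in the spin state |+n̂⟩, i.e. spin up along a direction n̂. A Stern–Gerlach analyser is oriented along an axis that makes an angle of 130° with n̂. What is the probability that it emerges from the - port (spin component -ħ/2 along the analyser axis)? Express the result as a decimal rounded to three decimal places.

0.821

For spin-½, the probability of finding spin-up along an axis at angle θ to the initial spin direction is cos²(θ/2); spin-down is sin²(θ/2).
θ = 130°, so P = sin²(65°) ≈ 0.821.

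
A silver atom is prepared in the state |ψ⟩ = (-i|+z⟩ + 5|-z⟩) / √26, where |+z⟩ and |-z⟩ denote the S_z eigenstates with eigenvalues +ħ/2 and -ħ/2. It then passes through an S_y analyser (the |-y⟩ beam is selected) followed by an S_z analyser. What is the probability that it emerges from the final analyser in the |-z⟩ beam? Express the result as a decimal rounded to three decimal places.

First analyser (S_y): P(|-y⟩) = |⟨-y|ψ⟩|² = 16/52.
After stage 1 the state is |-y⟩; P(|-z⟩) = |⟨-z|-y⟩|² = 1/2.
Joint probability = 16/52 × 1/2 = 0.154.

0.154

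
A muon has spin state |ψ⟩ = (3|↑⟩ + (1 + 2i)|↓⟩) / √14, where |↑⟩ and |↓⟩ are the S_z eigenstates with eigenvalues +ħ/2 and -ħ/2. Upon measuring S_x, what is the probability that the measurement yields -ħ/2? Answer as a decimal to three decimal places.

0.286

|-x⟩ = (|↑⟩ - |↓⟩)/√2, so ⟨-x|ψ⟩ = (2 - 2i) / (√2·√14).
P = |2 - 2i|² / 28 = 8/28.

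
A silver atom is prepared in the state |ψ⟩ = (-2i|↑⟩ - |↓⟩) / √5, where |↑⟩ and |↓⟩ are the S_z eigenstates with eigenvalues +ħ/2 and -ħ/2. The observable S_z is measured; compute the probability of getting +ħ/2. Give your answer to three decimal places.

The +ħ/2 outcome corresponds to |↑⟩. Its amplitude in |ψ⟩ is -2i/√5.
P = |-2i|² / 5 = 4/5.

0.800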